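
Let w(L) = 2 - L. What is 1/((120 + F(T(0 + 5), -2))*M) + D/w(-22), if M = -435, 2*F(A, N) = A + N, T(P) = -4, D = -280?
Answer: -593776/50895 ≈ -11.667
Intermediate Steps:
F(A, N) = A/2 + N/2 (F(A, N) = (A + N)/2 = A/2 + N/2)
1/((120 + F(T(0 + 5), -2))*M) + D/w(-22) = 1/((120 + ((1/2)*(-4) + (1/2)*(-2)))*(-435)) - 280/(2 - 1*(-22)) = -1/435/(120 + (-2 - 1)) - 280/(2 + 22) = -1/435/(120 - 3) - 280/24 = -1/435/117 - 280*1/24 = (1/117)*(-1/435) - 35/3 = -1/50895 - 35/3 = -593776/50895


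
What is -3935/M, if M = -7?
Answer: 3935/7 ≈ 562.14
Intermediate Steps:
-3935/M = -3935/(-7) = -⅐*(-3935) = 3935/7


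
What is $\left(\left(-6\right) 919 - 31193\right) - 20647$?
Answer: $-57354$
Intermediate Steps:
$\left(\left(-6\right) 919 - 31193\right) - 20647 = \left(-5514 - 31193\right) - 20647 = -36707 - 20647 = -57354$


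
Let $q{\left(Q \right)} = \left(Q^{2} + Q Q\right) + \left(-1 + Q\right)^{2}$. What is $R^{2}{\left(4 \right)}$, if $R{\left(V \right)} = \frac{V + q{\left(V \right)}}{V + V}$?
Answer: $\frac{2025}{64} \approx 31.641$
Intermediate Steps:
$q{\left(Q \right)} = \left(-1 + Q\right)^{2} + 2 Q^{2}$ ($q{\left(Q \right)} = \left(Q^{2} + Q^{2}\right) + \left(-1 + Q\right)^{2} = 2 Q^{2} + \left(-1 + Q\right)^{2} = \left(-1 + Q\right)^{2} + 2 Q^{2}$)
$R{\left(V \right)} = \frac{V + \left(-1 + V\right)^{2} + 2 V^{2}}{2 V}$ ($R{\left(V \right)} = \frac{V + \left(\left(-1 + V\right)^{2} + 2 V^{2}\right)}{V + V} = \frac{V + \left(-1 + V\right)^{2} + 2 V^{2}}{2 V}$)
$R^{2}{\left(4 \right)} = \left(\frac{1 - 4 + 3 \cdot 4^{2}}{2 \cdot 4}\right)^{2} = \left(\frac{1}{2} \cdot \frac{1}{4} \left(1 - 4 + 3 \cdot 16\right)\right)^{2} = \left(\frac{1}{2} \cdot \frac{1}{4} \left(1 - 4 + 48\right)\right)^{2} = \left(\frac{1}{2} \cdot \frac{1}{4} \cdot 45\right)^{2} = \left(\frac{45}{8}\right)^{2} = \frac{2025}{64}$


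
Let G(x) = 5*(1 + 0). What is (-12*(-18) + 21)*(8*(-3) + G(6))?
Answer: -4503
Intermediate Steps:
G(x) = 5 (G(x) = 5*1 = 5)
(-12*(-18) + 21)*(8*(-3) + G(6)) = (-12*(-18) + 21)*(8*(-3) + 5) = (216 + 21)*(-24 + 5) = 237*(-19) = -4503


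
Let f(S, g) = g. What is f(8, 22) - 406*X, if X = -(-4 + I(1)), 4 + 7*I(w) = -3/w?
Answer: -2008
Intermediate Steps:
I(w) = -4/7 - 3/(7*w) (I(w) = -4/7 + (-3/w)/7 = -4/7 - 3/(7*w))
X = 5 (X = -(-4 + (⅐)*(-3 - 4*1)/1) = -(-4 + (⅐)*1*(-3 - 4)) = -(-4 + (⅐)*1*(-7)) = -(-4 - 1) = -1*(-5) = 5)
f(8, 22) - 406*X = 22 - 406*5 = 22 - 2030 = -2008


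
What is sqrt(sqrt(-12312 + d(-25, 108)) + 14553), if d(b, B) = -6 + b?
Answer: sqrt(14553 + I*sqrt(12343)) ≈ 120.64 + 0.4605*I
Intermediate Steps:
sqrt(sqrt(-12312 + d(-25, 108)) + 14553) = sqrt(sqrt(-12312 + (-6 - 25)) + 14553) = sqrt(sqrt(-12312 - 31) + 14553) = sqrt(sqrt(-12343) + 14553) = sqrt(I*sqrt(12343) + 14553) = sqrt(14553 + I*sqrt(12343))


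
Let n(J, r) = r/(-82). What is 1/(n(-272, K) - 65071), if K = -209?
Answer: -82/5335613 ≈ -1.5368e-5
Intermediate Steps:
n(J, r) = -r/82 (n(J, r) = r*(-1/82) = -r/82)
1/(n(-272, K) - 65071) = 1/(-1/82*(-209) - 65071) = 1/(209/82 - 65071) = 1/(-5335613/82) = -82/5335613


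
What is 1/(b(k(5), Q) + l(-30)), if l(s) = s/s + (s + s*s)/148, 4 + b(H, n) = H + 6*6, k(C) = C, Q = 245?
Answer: 74/3247 ≈ 0.022790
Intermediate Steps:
b(H, n) = 32 + H (b(H, n) = -4 + (H + 6*6) = -4 + (H + 36) = -4 + (36 + H) = 32 + H)
l(s) = 1 + s/148 + s**2/148 (l(s) = 1 + (s + s**2)*(1/148) = 1 + (s/148 + s**2/148) = 1 + s/148 + s**2/148)
1/(b(k(5), Q) + l(-30)) = 1/((32 + 5) + (1 + (1/148)*(-30) + (1/148)*(-30)**2)) = 1/(37 + (1 - 15/74 + (1/148)*900)) = 1/(37 + (1 - 15/74 + 225/37)) = 1/(37 + 509/74) = 1/(3247/74) = 74/3247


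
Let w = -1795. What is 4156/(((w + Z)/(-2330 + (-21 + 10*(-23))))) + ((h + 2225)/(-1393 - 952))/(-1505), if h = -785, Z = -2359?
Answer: 56502564058/21881195 ≈ 2582.2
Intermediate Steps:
4156/(((w + Z)/(-2330 + (-21 + 10*(-23))))) + ((h + 2225)/(-1393 - 952))/(-1505) = 4156/(((-1795 - 2359)/(-2330 + (-21 + 10*(-23))))) + ((-785 + 2225)/(-1393 - 952))/(-1505) = 4156/((-4154/(-2330 + (-21 - 230)))) + (1440/(-2345))*(-1/1505) = 4156/((-4154/(-2330 - 251))) + (1440*(-1/2345))*(-1/1505) = 4156/((-4154/(-2581))) - 288/469*(-1/1505) = 4156/((-4154*(-1/2581))) + 288/705845 = 4156/(4154/2581) + 288/705845 = 4156*(2581/4154) + 288/705845 = 5363318/2077 + 288/705845 = 56502564058/21881195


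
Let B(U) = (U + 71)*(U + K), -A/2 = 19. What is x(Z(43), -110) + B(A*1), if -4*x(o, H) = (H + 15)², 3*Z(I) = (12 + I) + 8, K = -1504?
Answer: -212569/4 ≈ -53142.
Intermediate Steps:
A = -38 (A = -2*19 = -38)
Z(I) = 20/3 + I/3 (Z(I) = ((12 + I) + 8)/3 = (20 + I)/3 = 20/3 + I/3)
x(o, H) = -(15 + H)²/4 (x(o, H) = -(H + 15)²/4 = -(15 + H)²/4)
B(U) = (-1504 + U)*(71 + U) (B(U) = (U + 71)*(U - 1504) = (71 + U)*(-1504 + U) = (-1504 + U)*(71 + U))
x(Z(43), -110) + B(A*1) = -(15 - 110)²/4 + (-106784 + (-38*1)² - (-54454)) = -¼*(-95)² + (-106784 + (-38)² - 1433*(-38)) = -¼*9025 + (-106784 + 1444 + 54454) = -9025/4 - 50886 = -212569/4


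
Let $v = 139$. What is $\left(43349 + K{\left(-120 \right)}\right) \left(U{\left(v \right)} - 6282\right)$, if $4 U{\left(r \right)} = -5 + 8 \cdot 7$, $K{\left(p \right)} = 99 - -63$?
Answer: $- \frac{1091125347}{4} \approx -2.7278 \cdot 10^{8}$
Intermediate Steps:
$K{\left(p \right)} = 162$ ($K{\left(p \right)} = 99 + 63 = 162$)
$U{\left(r \right)} = \frac{51}{4}$ ($U{\left(r \right)} = \frac{-5 + 8 \cdot 7}{4} = \frac{-5 + 56}{4} = \frac{1}{4} \cdot 51 = \frac{51}{4}$)
$\left(43349 + K{\left(-120 \right)}\right) \left(U{\left(v \right)} - 6282\right) = \left(43349 + 162\right) \left(\frac{51}{4} - 6282\right) = 43511 \left(- \frac{25077}{4}\right) = - \frac{1091125347}{4}$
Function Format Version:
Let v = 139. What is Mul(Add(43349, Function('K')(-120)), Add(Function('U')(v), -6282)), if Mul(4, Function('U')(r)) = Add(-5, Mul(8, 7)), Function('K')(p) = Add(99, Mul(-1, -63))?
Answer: Rational(-1091125347, 4) ≈ -2.7278e+8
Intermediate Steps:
Function('K')(p) = 162 (Function('K')(p) = Add(99, 63) = 162)
Function('U')(r) = Rational(51, 4) (Function('U')(r) = Mul(Rational(1, 4), Add(-5, Mul(8, 7))) = Mul(Rational(1, 4), Add(-5, 56)) = Mul(Rational(1, 4), 51) = Rational(51, 4))
Mul(Add(43349, Function('K')(-120)), Add(Function('U')(v), -6282)) = Mul(Add(43349, 162), Add(Rational(51, 4), -6282)) = Mul(43511, Rational(-25077, 4)) = Rational(-1091125347, 4)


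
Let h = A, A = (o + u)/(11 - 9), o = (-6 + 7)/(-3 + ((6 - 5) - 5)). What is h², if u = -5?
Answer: 324/49 ≈ 6.6122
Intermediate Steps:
o = -⅐ (o = 1/(-3 + (1 - 5)) = 1/(-3 - 4) = 1/(-7) = 1*(-⅐) = -⅐ ≈ -0.14286)
A = -18/7 (A = (-⅐ - 5)/(11 - 9) = -36/7/2 = -36/7*½ = -18/7 ≈ -2.5714)
h = -18/7 ≈ -2.5714
h² = (-18/7)² = 324/49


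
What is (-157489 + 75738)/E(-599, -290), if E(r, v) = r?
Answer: 81751/599 ≈ 136.48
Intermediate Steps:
(-157489 + 75738)/E(-599, -290) = (-157489 + 75738)/(-599) = -81751*(-1/599) = 81751/599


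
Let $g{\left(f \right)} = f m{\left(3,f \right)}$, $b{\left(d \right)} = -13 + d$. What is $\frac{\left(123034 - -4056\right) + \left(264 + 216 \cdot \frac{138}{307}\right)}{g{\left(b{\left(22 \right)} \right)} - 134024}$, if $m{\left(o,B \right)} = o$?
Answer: $- \frac{39127486}{41137079} \approx -0.95115$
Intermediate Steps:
$g{\left(f \right)} = 3 f$ ($g{\left(f \right)} = f 3 = 3 f$)
$\frac{\left(123034 - -4056\right) + \left(264 + 216 \cdot \frac{138}{307}\right)}{g{\left(b{\left(22 \right)} \right)} - 134024} = \frac{\left(123034 - -4056\right) + \left(264 + 216 \cdot \frac{138}{307}\right)}{3 \left(-13 + 22\right) - 134024} = \frac{\left(123034 + 4056\right) + \left(264 + 216 \cdot 138 \cdot \frac{1}{307}\right)}{3 \cdot 9 - 134024} = \frac{127090 + \left(264 + 216 \cdot \frac{138}{307}\right)}{27 - 134024} = \frac{127090 + \left(264 + \frac{29808}{307}\right)}{-133997} = \left(127090 + \frac{110856}{307}\right) \left(- \frac{1}{133997}\right) = \frac{39127486}{307} \left(- \frac{1}{133997}\right) = - \frac{39127486}{41137079}$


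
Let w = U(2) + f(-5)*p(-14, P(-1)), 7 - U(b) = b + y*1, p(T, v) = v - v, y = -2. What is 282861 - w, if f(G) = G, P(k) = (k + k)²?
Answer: 282854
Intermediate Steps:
P(k) = 4*k² (P(k) = (2*k)² = 4*k²)
p(T, v) = 0
U(b) = 9 - b (U(b) = 7 - (b - 2*1) = 7 - (b - 2) = 7 - (-2 + b) = 7 + (2 - b) = 9 - b)
w = 7 (w = (9 - 1*2) - 5*0 = (9 - 2) + 0 = 7 + 0 = 7)
282861 - w = 282861 - 1*7 = 282861 - 7 = 282854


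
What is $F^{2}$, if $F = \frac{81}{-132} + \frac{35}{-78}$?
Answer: $\frac{3323329}{2944656} \approx 1.1286$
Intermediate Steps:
$F = - \frac{1823}{1716}$ ($F = 81 \left(- \frac{1}{132}\right) + 35 \left(- \frac{1}{78}\right) = - \frac{27}{44} - \frac{35}{78} = - \frac{1823}{1716} \approx -1.0624$)
$F^{2} = \left(- \frac{1823}{1716}\right)^{2} = \frac{3323329}{2944656}$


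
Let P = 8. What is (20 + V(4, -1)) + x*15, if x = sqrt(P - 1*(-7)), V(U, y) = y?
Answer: 19 + 15*sqrt(15) ≈ 77.095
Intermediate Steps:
x = sqrt(15) (x = sqrt(8 - 1*(-7)) = sqrt(8 + 7) = sqrt(15) ≈ 3.8730)
(20 + V(4, -1)) + x*15 = (20 - 1) + sqrt(15)*15 = 19 + 15*sqrt(15)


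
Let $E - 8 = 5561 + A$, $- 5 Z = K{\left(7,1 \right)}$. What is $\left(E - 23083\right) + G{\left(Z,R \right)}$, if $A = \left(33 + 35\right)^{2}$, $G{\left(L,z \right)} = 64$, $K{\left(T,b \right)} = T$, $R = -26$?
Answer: $-12826$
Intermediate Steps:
$Z = - \frac{7}{5}$ ($Z = \left(- \frac{1}{5}\right) 7 = - \frac{7}{5} \approx -1.4$)
$A = 4624$ ($A = 68^{2} = 4624$)
$E = 10193$ ($E = 8 + \left(5561 + 4624\right) = 8 + 10185 = 10193$)
$\left(E - 23083\right) + G{\left(Z,R \right)} = \left(10193 - 23083\right) + 64 = -12890 + 64 = -12826$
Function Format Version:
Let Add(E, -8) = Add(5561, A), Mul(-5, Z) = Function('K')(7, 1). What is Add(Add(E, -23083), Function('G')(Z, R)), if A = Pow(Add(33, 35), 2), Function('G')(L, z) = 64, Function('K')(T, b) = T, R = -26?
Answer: -12826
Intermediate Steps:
Z = Rational(-7, 5) (Z = Mul(Rational(-1, 5), 7) = Rational(-7, 5) ≈ -1.4000)
A = 4624 (A = Pow(68, 2) = 4624)
E = 10193 (E = Add(8, Add(5561, 4624)) = Add(8, 10185) = 10193)
Add(Add(E, -23083), Function('G')(Z, R)) = Add(Add(10193, -23083), 64) = Add(-12890, 64) = -12826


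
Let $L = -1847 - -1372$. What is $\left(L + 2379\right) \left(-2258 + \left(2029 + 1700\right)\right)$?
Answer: $2800784$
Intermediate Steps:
$L = -475$ ($L = -1847 + 1372 = -475$)
$\left(L + 2379\right) \left(-2258 + \left(2029 + 1700\right)\right) = \left(-475 + 2379\right) \left(-2258 + \left(2029 + 1700\right)\right) = 1904 \left(-2258 + 3729\right) = 1904 \cdot 1471 = 2800784$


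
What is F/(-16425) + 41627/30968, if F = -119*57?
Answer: 297926473/169549800 ≈ 1.7572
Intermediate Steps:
F = -6783
F/(-16425) + 41627/30968 = -6783/(-16425) + 41627/30968 = -6783*(-1/16425) + 41627*(1/30968) = 2261/5475 + 41627/30968 = 297926473/169549800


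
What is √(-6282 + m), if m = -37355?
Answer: I*√43637 ≈ 208.89*I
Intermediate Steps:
√(-6282 + m) = √(-6282 - 37355) = √(-43637) = I*√43637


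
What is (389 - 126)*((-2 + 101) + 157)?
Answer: 67328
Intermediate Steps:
(389 - 126)*((-2 + 101) + 157) = 263*(99 + 157) = 263*256 = 67328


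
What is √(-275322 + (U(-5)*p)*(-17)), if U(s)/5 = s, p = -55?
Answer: I*√298697 ≈ 546.53*I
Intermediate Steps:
U(s) = 5*s
√(-275322 + (U(-5)*p)*(-17)) = √(-275322 + ((5*(-5))*(-55))*(-17)) = √(-275322 - 25*(-55)*(-17)) = √(-275322 + 1375*(-17)) = √(-275322 - 23375) = √(-298697) = I*√298697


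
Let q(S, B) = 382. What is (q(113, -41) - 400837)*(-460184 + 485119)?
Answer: -9985345425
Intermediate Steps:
(q(113, -41) - 400837)*(-460184 + 485119) = (382 - 400837)*(-460184 + 485119) = -400455*24935 = -9985345425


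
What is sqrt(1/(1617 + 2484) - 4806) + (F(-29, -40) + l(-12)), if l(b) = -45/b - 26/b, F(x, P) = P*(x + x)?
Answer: 27911/12 + I*sqrt(80828269905)/4101 ≈ 2325.9 + 69.325*I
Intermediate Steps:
F(x, P) = 2*P*x (F(x, P) = P*(2*x) = 2*P*x)
l(b) = -71/b
sqrt(1/(1617 + 2484) - 4806) + (F(-29, -40) + l(-12)) = sqrt(1/(1617 + 2484) - 4806) + (2*(-40)*(-29) - 71/(-12)) = sqrt(1/4101 - 4806) + (2320 - 71*(-1/12)) = sqrt(1/4101 - 4806) + (2320 + 71/12) = sqrt(-19709405/4101) + 27911/12 = I*sqrt(80828269905)/4101 + 27911/12 = 27911/12 + I*sqrt(80828269905)/4101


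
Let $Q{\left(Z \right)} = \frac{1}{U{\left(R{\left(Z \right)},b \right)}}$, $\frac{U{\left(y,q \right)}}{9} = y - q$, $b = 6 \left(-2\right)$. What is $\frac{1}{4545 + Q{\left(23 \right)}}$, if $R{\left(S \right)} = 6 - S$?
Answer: $\frac{45}{204524} \approx 0.00022002$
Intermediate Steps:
$b = -12$
$U{\left(y,q \right)} = - 9 q + 9 y$ ($U{\left(y,q \right)} = 9 \left(y - q\right) = - 9 q + 9 y$)
$Q{\left(Z \right)} = \frac{1}{162 - 9 Z}$ ($Q{\left(Z \right)} = \frac{1}{\left(-9\right) \left(-12\right) + 9 \left(6 - Z\right)} = \frac{1}{108 - \left(-54 + 9 Z\right)} = \frac{1}{162 - 9 Z}$)
$\frac{1}{4545 + Q{\left(23 \right)}} = \frac{1}{4545 - \frac{1}{-162 + 9 \cdot 23}} = \frac{1}{4545 - \frac{1}{-162 + 207}} = \frac{1}{4545 - \frac{1}{45}} = \frac{1}{\frac{204524}{45}} = \frac{45}{204524}$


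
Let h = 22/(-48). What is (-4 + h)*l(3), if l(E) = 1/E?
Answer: -107/72 ≈ -1.4861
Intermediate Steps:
l(E) = 1/E
h = -11/24 (h = 22*(-1/48) = -11/24 ≈ -0.45833)
(-4 + h)*l(3) = (-4 - 11/24)/3 = -107/24*1/3 = -107/72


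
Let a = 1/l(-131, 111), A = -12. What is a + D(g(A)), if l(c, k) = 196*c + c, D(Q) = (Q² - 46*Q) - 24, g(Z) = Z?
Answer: 17342303/25807 ≈ 672.00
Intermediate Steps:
D(Q) = -24 + Q² - 46*Q
l(c, k) = 197*c
a = -1/25807 (a = 1/(197*(-131)) = 1/(-25807) = -1/25807 ≈ -3.8749e-5)
a + D(g(A)) = -1/25807 + (-24 + (-12)² - 46*(-12)) = -1/25807 + (-24 + 144 + 552) = -1/25807 + 672 = 17342303/25807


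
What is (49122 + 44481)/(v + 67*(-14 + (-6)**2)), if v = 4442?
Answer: 31201/1972 ≈ 15.822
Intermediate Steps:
(49122 + 44481)/(v + 67*(-14 + (-6)**2)) = (49122 + 44481)/(4442 + 67*(-14 + (-6)**2)) = 93603/(4442 + 67*(-14 + 36)) = 93603/(4442 + 67*22) = 93603/(4442 + 1474) = 93603/5916 = 93603*(1/5916) = 31201/1972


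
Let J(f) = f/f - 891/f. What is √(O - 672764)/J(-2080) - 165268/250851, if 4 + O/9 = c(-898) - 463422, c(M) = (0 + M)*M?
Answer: -165268/250851 + 2080*√2414038/2971 ≈ 1087.1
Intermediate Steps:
c(M) = M² (c(M) = M*M = M²)
J(f) = 1 - 891/f
O = 3086802 (O = -36 + 9*((-898)² - 463422) = -36 + 9*(806404 - 463422) = -36 + 9*342982 = -36 + 3086838 = 3086802)
√(O - 672764)/J(-2080) - 165268/250851 = √(3086802 - 672764)/(((-891 - 2080)/(-2080))) - 165268/250851 = √2414038/((-1/2080*(-2971))) - 165268*1/250851 = √2414038/(2971/2080) - 165268/250851 = √2414038*(2080/2971) - 165268/250851 = 2080*√2414038/2971 - 165268/250851 = -165268/250851 + 2080*√2414038/2971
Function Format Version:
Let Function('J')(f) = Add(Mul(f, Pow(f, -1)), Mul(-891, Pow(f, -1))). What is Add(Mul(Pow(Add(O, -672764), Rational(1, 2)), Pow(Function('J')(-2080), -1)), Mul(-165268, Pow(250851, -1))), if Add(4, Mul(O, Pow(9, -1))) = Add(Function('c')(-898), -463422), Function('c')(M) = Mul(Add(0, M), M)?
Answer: Add(Rational(-165268, 250851), Mul(Rational(2080, 2971), Pow(2414038, Rational(1, 2)))) ≈ 1087.1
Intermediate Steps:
Function('c')(M) = Pow(M, 2) (Function('c')(M) = Mul(M, M) = Pow(M, 2))
Function('J')(f) = Add(1, Mul(-891, Pow(f, -1)))
O = 3086802 (O = Add(-36, Mul(9, Add(Pow(-898, 2), -463422))) = Add(-36, Mul(9, Add(806404, -463422))) = Add(-36, Mul(9, 342982)) = Add(-36, 3086838) = 3086802)
Add(Mul(Pow(Add(O, -672764), Rational(1, 2)), Pow(Function('J')(-2080), -1)), Mul(-165268, Pow(250851, -1))) = Add(Mul(Pow(Add(3086802, -672764), Rational(1, 2)), Pow(Mul(Pow(-2080, -1), Add(-891, -2080)), -1)), Mul(-165268, Pow(250851, -1))) = Add(Mul(Pow(2414038, Rational(1, 2)), Pow(Mul(Rational(-1, 2080), -2971), -1)), Mul(-165268, Rational(1, 250851))) = Add(Mul(Pow(2414038, Rational(1, 2)), Pow(Rational(2971, 2080), -1)), Rational(-165268, 250851)) = Add(Mul(Pow(2414038, Rational(1, 2)), Rational(2080, 2971)), Rational(-165268, 250851)) = Add(Mul(Rational(2080, 2971), Pow(2414038, Rational(1, 2))), Rational(-165268, 250851)) = Add(Rational(-165268, 250851), Mul(Rational(2080, 2971), Pow(2414038, Rational(1, 2))))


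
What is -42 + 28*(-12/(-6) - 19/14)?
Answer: -24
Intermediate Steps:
-42 + 28*(-12/(-6) - 19/14) = -42 + 28*(-12*(-⅙) - 19*1/14) = -42 + 28*(2 - 19/14) = -42 + 28*(9/14) = -42 + 18 = -24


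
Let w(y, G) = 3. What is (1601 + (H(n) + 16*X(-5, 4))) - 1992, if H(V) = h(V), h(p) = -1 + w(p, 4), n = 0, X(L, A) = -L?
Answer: -309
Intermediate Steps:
h(p) = 2 (h(p) = -1 + 3 = 2)
H(V) = 2
(1601 + (H(n) + 16*X(-5, 4))) - 1992 = (1601 + (2 + 16*(-1*(-5)))) - 1992 = (1601 + (2 + 16*5)) - 1992 = (1601 + (2 + 80)) - 1992 = (1601 + 82) - 1992 = 1683 - 1992 = -309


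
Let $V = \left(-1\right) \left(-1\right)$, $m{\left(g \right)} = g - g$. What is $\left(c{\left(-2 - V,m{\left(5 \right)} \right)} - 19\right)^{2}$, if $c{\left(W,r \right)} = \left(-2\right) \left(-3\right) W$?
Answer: $1369$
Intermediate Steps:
$m{\left(g \right)} = 0$
$V = 1$
$c{\left(W,r \right)} = 6 W$
$\left(c{\left(-2 - V,m{\left(5 \right)} \right)} - 19\right)^{2} = \left(6 \left(-2 - 1\right) - 19\right)^{2} = \left(6 \left(-3\right) - 19\right)^{2} = \left(-18 - 19\right)^{2} = \left(-37\right)^{2} = 1369$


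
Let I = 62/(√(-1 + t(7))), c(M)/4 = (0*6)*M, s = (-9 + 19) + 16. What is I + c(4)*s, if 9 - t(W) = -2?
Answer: 31*√10/5 ≈ 19.606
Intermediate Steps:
t(W) = 11 (t(W) = 9 - 1*(-2) = 9 + 2 = 11)
s = 26 (s = 10 + 16 = 26)
c(M) = 0 (c(M) = 4*((0*6)*M) = 4*(0*M) = 4*0 = 0)
I = 31*√10/5 (I = 62/(√(-1 + 11)) = 62/(√10) = 62*(√10/10) = 31*√10/5 ≈ 19.606)
I + c(4)*s = 31*√10/5 + 0*26 = 31*√10/5 + 0 = 31*√10/5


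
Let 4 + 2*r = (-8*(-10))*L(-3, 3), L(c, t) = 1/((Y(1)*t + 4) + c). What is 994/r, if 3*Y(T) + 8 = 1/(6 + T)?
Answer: -5964/47 ≈ -126.89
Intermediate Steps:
Y(T) = -8/3 + 1/(3*(6 + T))
L(c, t) = 1/(4 + c - 55*t/21) (L(c, t) = 1/((((-47 - 8*1)/(3*(6 + 1)))*t + 4) + c) = 1/((((1/3)*(-47 - 8)/7)*t + 4) + c) = 1/((((1/3)*(1/7)*(-55))*t + 4) + c) = 1/((-55*t/21 + 4) + c) = 1/((4 - 55*t/21) + c) = 1/(4 + c - 55*t/21))
r = -47/6 (r = -2 + ((-8*(-10))*(21/(84 - 55*3 + 21*(-3))))/2 = -2 + (80*(21/(84 - 165 - 63)))/2 = -2 + (80*(21/(-144)))/2 = -2 + (80*(21*(-1/144)))/2 = -2 + (80*(-7/48))/2 = -2 + (1/2)*(-35/3) = -2 - 35/6 = -47/6 ≈ -7.8333)
994/r = 994/(-47/6) = 994*(-6/47) = -5964/47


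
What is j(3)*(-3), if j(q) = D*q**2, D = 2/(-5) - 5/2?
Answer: 783/10 ≈ 78.300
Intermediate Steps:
D = -29/10 (D = 2*(-1/5) - 5*1/2 = -2/5 - 5/2 = -29/10 ≈ -2.9000)
j(q) = -29*q**2/10
j(3)*(-3) = -29/10*3**2*(-3) = -29/10*9*(-3) = -261/10*(-3) = 783/10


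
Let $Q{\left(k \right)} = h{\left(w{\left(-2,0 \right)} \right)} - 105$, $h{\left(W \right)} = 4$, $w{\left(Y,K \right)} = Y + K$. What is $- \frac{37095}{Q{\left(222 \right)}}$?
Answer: $\frac{37095}{101} \approx 367.28$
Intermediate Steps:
$w{\left(Y,K \right)} = K + Y$
$Q{\left(k \right)} = -101$ ($Q{\left(k \right)} = 4 - 105 = -101$)
$- \frac{37095}{Q{\left(222 \right)}} = - \frac{37095}{-101} = \left(-37095\right) \left(- \frac{1}{101}\right) = \frac{37095}{101}$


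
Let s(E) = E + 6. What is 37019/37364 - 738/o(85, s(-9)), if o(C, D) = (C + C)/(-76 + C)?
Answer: -120939229/3175940 ≈ -38.080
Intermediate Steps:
s(E) = 6 + E
o(C, D) = 2*C/(-76 + C) (o(C, D) = (2*C)/(-76 + C) = 2*C/(-76 + C))
37019/37364 - 738/o(85, s(-9)) = 37019/37364 - 738/(2*85/(-76 + 85)) = 37019*(1/37364) - 738/(2*85/9) = 37019/37364 - 738/(2*85*(⅑)) = 37019/37364 - 738/170/9 = 37019/37364 - 738*9/170 = 37019/37364 - 3321/85 = -120939229/3175940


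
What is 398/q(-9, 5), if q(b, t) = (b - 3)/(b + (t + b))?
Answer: 2587/6 ≈ 431.17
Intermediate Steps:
q(b, t) = (-3 + b)/(t + 2*b) (q(b, t) = (-3 + b)/(b + (b + t)) = (-3 + b)/(t + 2*b))
398/q(-9, 5) = 398/(((-3 - 9)/(5 + 2*(-9)))) = 398/((-12/(5 - 18))) = 398/((-12/(-13))) = 398/((-1/13*(-12))) = 398/(12/13) = 398*(13/12) = 2587/6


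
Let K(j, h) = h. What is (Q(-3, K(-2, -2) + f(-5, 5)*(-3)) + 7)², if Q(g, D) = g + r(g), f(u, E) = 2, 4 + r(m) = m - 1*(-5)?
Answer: 4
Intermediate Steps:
r(m) = 1 + m (r(m) = -4 + (m - 1*(-5)) = -4 + (m + 5) = -4 + (5 + m) = 1 + m)
Q(g, D) = 1 + 2*g (Q(g, D) = g + (1 + g) = 1 + 2*g)
(Q(-3, K(-2, -2) + f(-5, 5)*(-3)) + 7)² = ((1 + 2*(-3)) + 7)² = ((1 - 6) + 7)² = (-5 + 7)² = 2² = 4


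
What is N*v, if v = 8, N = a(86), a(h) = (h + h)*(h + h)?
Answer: 236672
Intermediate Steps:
a(h) = 4*h² (a(h) = (2*h)*(2*h) = 4*h²)
N = 29584 (N = 4*86² = 4*7396 = 29584)
N*v = 29584*8 = 236672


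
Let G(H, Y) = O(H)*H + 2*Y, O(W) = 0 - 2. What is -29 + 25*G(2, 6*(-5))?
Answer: -1629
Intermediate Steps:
O(W) = -2
G(H, Y) = -2*H + 2*Y
-29 + 25*G(2, 6*(-5)) = -29 + 25*(-2*2 + 2*(6*(-5))) = -29 + 25*(-4 + 2*(-30)) = -29 + 25*(-4 - 60) = -29 + 25*(-64) = -29 - 1600 = -1629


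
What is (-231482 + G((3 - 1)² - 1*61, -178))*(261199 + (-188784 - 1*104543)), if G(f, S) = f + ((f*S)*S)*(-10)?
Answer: -572788939648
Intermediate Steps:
G(f, S) = f - 10*f*S² (G(f, S) = f + ((S*f)*S)*(-10) = f + (f*S²)*(-10) = f - 10*f*S²)
(-231482 + G((3 - 1)² - 1*61, -178))*(261199 + (-188784 - 1*104543)) = (-231482 + ((3 - 1)² - 1*61)*(1 - 10*(-178)²))*(261199 + (-188784 - 1*104543)) = (-231482 + (2² - 61)*(1 - 10*31684))*(261199 + (-188784 - 104543)) = (-231482 + (4 - 61)*(1 - 316840))*(261199 - 293327) = (-231482 - 57*(-316839))*(-32128) = (-231482 + 18059823)*(-32128) = 17828341*(-32128) = -572788939648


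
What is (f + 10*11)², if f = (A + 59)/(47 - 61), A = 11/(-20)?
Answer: 17918289/1600 ≈ 11199.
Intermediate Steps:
A = -11/20 (A = 11*(-1/20) = -11/20 ≈ -0.55000)
f = -167/40 (f = (-11/20 + 59)/(47 - 61) = (1169/20)/(-14) = (1169/20)*(-1/14) = -167/40 ≈ -4.1750)
(f + 10*11)² = (-167/40 + 10*11)² = (-167/40 + 110)² = (4233/40)² = 17918289/1600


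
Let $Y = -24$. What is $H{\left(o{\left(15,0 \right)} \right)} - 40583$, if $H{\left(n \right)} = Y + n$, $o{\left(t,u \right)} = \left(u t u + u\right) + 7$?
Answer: $-40600$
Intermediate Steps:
$o{\left(t,u \right)} = 7 + u + t u^{2}$ ($o{\left(t,u \right)} = \left(t u u + u\right) + 7 = \left(t u^{2} + u\right) + 7 = \left(u + t u^{2}\right) + 7 = 7 + u + t u^{2}$)
$H{\left(n \right)} = -24 + n$
$H{\left(o{\left(15,0 \right)} \right)} - 40583 = \left(-24 + \left(7 + 0 + 15 \cdot 0^{2}\right)\right) - 40583 = \left(-24 + \left(7 + 0 + 15 \cdot 0\right)\right) - 40583 = \left(-24 + \left(7 + 0 + 0\right)\right) - 40583 = \left(-24 + 7\right) - 40583 = -17 - 40583 = -40600$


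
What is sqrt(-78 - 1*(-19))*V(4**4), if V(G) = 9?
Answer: 9*I*sqrt(59) ≈ 69.13*I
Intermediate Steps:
sqrt(-78 - 1*(-19))*V(4**4) = sqrt(-78 - 1*(-19))*9 = sqrt(-78 + 19)*9 = sqrt(-59)*9 = (I*sqrt(59))*9 = 9*I*sqrt(59)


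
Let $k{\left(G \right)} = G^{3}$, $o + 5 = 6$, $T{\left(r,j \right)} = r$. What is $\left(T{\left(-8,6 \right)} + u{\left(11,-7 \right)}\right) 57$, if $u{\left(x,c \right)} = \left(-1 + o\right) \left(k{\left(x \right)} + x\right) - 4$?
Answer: $-684$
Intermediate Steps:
$o = 1$ ($o = -5 + 6 = 1$)
$u{\left(x,c \right)} = -4$ ($u{\left(x,c \right)} = \left(-1 + 1\right) \left(x^{3} + x\right) - 4 = 0 \left(x + x^{3}\right) - 4 = 0 - 4 = -4$)
$\left(T{\left(-8,6 \right)} + u{\left(11,-7 \right)}\right) 57 = \left(-8 - 4\right) 57 = \left(-12\right) 57 = -684$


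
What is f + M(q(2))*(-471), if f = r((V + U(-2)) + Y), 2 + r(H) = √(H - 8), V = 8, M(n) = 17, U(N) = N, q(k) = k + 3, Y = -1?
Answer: -8009 + I*√3 ≈ -8009.0 + 1.732*I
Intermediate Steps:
q(k) = 3 + k
r(H) = -2 + √(-8 + H) (r(H) = -2 + √(H - 8) = -2 + √(-8 + H))
f = -2 + I*√3 (f = -2 + √(-8 + ((8 - 2) - 1)) = -2 + √(-8 + (6 - 1)) = -2 + √(-8 + 5) = -2 + √(-3) = -2 + I*√3 ≈ -2.0 + 1.732*I)
f + M(q(2))*(-471) = (-2 + I*√3) + 17*(-471) = (-2 + I*√3) - 8007 = -8009 + I*√3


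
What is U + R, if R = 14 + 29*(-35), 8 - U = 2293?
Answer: -3286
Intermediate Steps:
U = -2285 (U = 8 - 1*2293 = 8 - 2293 = -2285)
R = -1001 (R = 14 - 1015 = -1001)
U + R = -2285 - 1001 = -3286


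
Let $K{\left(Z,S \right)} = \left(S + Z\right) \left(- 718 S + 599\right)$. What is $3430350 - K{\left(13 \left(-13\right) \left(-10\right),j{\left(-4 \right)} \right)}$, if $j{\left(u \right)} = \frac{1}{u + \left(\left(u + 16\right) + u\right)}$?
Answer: $\frac{21770321}{8} \approx 2.7213 \cdot 10^{6}$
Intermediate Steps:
$j{\left(u \right)} = \frac{1}{16 + 3 u}$ ($j{\left(u \right)} = \frac{1}{u + \left(\left(16 + u\right) + u\right)} = \frac{1}{u + \left(16 + 2 u\right)} = \frac{1}{16 + 3 u}$)
$K{\left(Z,S \right)} = \left(599 - 718 S\right) \left(S + Z\right)$ ($K{\left(Z,S \right)} = \left(S + Z\right) \left(599 - 718 S\right) = \left(599 - 718 S\right) \left(S + Z\right)$)
$3430350 - K{\left(13 \left(-13\right) \left(-10\right),j{\left(-4 \right)} \right)} = 3430350 - \left(- 718 \left(\frac{1}{16 + 3 \left(-4\right)}\right)^{2} + \frac{599}{16 + 3 \left(-4\right)} + 599 \cdot 13 \left(-13\right) \left(-10\right) - \frac{718 \cdot 13 \left(-13\right) \left(-10\right)}{16 + 3 \left(-4\right)}\right) = 3430350 - \left(- 718 \left(\frac{1}{16 - 12}\right)^{2} + \frac{599}{16 - 12} + 599 \left(\left(-169\right) \left(-10\right)\right) - \frac{718 \left(\left(-169\right) \left(-10\right)\right)}{16 - 12}\right) = 3430350 - \left(- 718 \left(\frac{1}{4}\right)^{2} + \frac{599}{4} + 599 \cdot 1690 - 718 \cdot \frac{1}{4} \cdot 1690\right) = 3430350 - \left(- \frac{718}{16} + 599 \cdot \frac{1}{4} + 1012310 - \frac{359}{2} \cdot 1690\right) = 3430350 - \left(\left(-718\right) \frac{1}{16} + \frac{599}{4} + 1012310 - 303355\right) = 3430350 - \left(- \frac{359}{8} + \frac{599}{4} + 1012310 - 303355\right) = 3430350 - \frac{5672479}{8} = \frac{21770321}{8}$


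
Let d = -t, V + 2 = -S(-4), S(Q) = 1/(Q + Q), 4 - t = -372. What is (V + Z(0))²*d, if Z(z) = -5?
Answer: -142175/8 ≈ -17772.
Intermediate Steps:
t = 376 (t = 4 - 1*(-372) = 4 + 372 = 376)
S(Q) = 1/(2*Q)
V = -15/8 (V = -2 - 1/(2*(-4)) = -2 - (-1)/(2*4) = -2 - 1*(-⅛) = -2 + ⅛ = -15/8 ≈ -1.8750)
d = -376 (d = -1*376 = -376)
(V + Z(0))²*d = (-15/8 - 5)²*(-376) = (-55/8)²*(-376) = (3025/64)*(-376) = -142175/8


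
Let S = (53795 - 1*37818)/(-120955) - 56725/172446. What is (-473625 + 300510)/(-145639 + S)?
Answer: 3610868319571950/3037777869781387 ≈ 1.1887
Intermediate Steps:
S = -9616342117/20858205930 (S = (53795 - 37818)*(-1/120955) - 56725*1/172446 = 15977*(-1/120955) - 56725/172446 = -15977/120955 - 56725/172446 = -9616342117/20858205930 ≈ -0.46103)
(-473625 + 300510)/(-145639 + S) = (-473625 + 300510)/(-145639 - 9616342117/20858205930) = -173115/(-3037777869781387/20858205930) = -173115*(-20858205930/3037777869781387) = 3610868319571950/3037777869781387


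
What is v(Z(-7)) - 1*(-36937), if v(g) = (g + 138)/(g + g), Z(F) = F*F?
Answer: 3620013/98 ≈ 36939.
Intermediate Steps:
Z(F) = F²
v(g) = (138 + g)/(2*g) (v(g) = (138 + g)/((2*g)) = (138 + g)*(1/(2*g)) = (138 + g)/(2*g))
v(Z(-7)) - 1*(-36937) = (138 + (-7)²)/(2*((-7)²)) - 1*(-36937) = (½)*(138 + 49)/49 + 36937 = (½)*(1/49)*187 + 36937 = 187/98 + 36937 = 3620013/98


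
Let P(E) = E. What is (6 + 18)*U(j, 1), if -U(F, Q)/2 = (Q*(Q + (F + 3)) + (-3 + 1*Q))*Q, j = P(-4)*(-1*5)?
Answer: -1056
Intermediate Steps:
j = 20 (j = -(-4)*5 = -4*(-5) = 20)
U(F, Q) = -2*Q*(-3 + Q + Q*(3 + F + Q)) (U(F, Q) = -2*(Q*(Q + (F + 3)) + (-3 + 1*Q))*Q = -2*(Q*(Q + (3 + F)) + (-3 + Q))*Q = -2*(Q*(3 + F + Q) + (-3 + Q))*Q = -2*(-3 + Q + Q*(3 + F + Q))*Q = -2*Q*(-3 + Q + Q*(3 + F + Q)))
(6 + 18)*U(j, 1) = (6 + 18)*(2*1*(3 - 1*1² - 4*1 - 1*20*1)) = 24*(2*1*(3 - 1*1 - 4 - 20)) = 24*(2*1*(3 - 1 - 4 - 20)) = 24*(2*1*(-22)) = 24*(-44) = -1056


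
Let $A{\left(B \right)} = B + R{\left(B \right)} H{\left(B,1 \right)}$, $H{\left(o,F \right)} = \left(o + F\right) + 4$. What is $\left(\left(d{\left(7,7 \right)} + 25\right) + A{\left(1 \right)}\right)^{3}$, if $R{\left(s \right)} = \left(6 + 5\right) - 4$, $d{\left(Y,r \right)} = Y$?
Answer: $421875$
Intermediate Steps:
$R{\left(s \right)} = 7$ ($R{\left(s \right)} = 11 - 4 = 7$)
$H{\left(o,F \right)} = 4 + F + o$ ($H{\left(o,F \right)} = \left(F + o\right) + 4 = 4 + F + o$)
$A{\left(B \right)} = 35 + 8 B$ ($A{\left(B \right)} = B + 7 \left(4 + 1 + B\right) = B + 7 \left(5 + B\right) = B + \left(35 + 7 B\right) = 35 + 8 B$)
$\left(\left(d{\left(7,7 \right)} + 25\right) + A{\left(1 \right)}\right)^{3} = \left(\left(7 + 25\right) + \left(35 + 8 \cdot 1\right)\right)^{3} = \left(32 + \left(35 + 8\right)\right)^{3} = \left(32 + 43\right)^{3} = 75^{3} = 421875$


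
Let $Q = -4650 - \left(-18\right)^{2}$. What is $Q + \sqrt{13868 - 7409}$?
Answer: $-4974 + \sqrt{6459} \approx -4893.6$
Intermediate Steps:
$Q = -4974$ ($Q = -4650 - 324 = -4974$)
$Q + \sqrt{13868 - 7409} = -4974 + \sqrt{13868 - 7409} = -4974 + \sqrt{6459}$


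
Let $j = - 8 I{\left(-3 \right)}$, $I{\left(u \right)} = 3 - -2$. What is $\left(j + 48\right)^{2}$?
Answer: $64$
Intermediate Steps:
$I{\left(u \right)} = 5$ ($I{\left(u \right)} = 3 + 2 = 5$)
$j = -40$ ($j = \left(-8\right) 5 = -40$)
$\left(j + 48\right)^{2} = \left(-40 + 48\right)^{2} = 8^{2} = 64$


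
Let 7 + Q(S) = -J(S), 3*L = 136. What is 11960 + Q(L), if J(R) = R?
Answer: 35723/3 ≈ 11908.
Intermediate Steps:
L = 136/3 (L = (⅓)*136 = 136/3 ≈ 45.333)
Q(S) = -7 - S
11960 + Q(L) = 11960 + (-7 - 1*136/3) = 11960 + (-7 - 136/3) = 11960 - 157/3 = 35723/3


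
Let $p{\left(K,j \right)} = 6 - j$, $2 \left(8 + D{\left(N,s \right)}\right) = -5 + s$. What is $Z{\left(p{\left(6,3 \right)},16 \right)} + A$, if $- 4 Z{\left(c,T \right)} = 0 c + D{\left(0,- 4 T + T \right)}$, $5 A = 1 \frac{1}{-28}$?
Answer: $\frac{2413}{280} \approx 8.6179$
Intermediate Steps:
$A = - \frac{1}{140}$ ($A = \frac{1 \frac{1}{-28}}{5} = \frac{1 \left(- \frac{1}{28}\right)}{5} = \frac{1}{5} \left(- \frac{1}{28}\right) = - \frac{1}{140} \approx -0.0071429$)
$D{\left(N,s \right)} = - \frac{21}{2} + \frac{s}{2}$ ($D{\left(N,s \right)} = -8 + \frac{-5 + s}{2} = -8 + \left(- \frac{5}{2} + \frac{s}{2}\right) = - \frac{21}{2} + \frac{s}{2}$)
$Z{\left(c,T \right)} = \frac{21}{8} + \frac{3 T}{8}$ ($Z{\left(c,T \right)} = - \frac{0 c + \left(- \frac{21}{2} + \frac{- 4 T + T}{2}\right)}{4} = - \frac{0 + \left(- \frac{21}{2} + \frac{\left(-3\right) T}{2}\right)}{4} = - \frac{0 - \left(\frac{21}{2} + \frac{3 T}{2}\right)}{4} = - \frac{- \frac{21}{2} - \frac{3 T}{2}}{4} = \frac{21}{8} + \frac{3 T}{8}$)
$Z{\left(p{\left(6,3 \right)},16 \right)} + A = \left(\frac{21}{8} + \frac{3}{8} \cdot 16\right) - \frac{1}{140} = \left(\frac{21}{8} + 6\right) - \frac{1}{140} = \frac{69}{8} - \frac{1}{140} = \frac{2413}{280}$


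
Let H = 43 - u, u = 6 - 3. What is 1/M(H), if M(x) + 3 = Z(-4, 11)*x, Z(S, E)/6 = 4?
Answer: 1/957 ≈ 0.0010449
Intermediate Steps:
u = 3
Z(S, E) = 24 (Z(S, E) = 6*4 = 24)
H = 40 (H = 43 - 1*3 = 43 - 3 = 40)
M(x) = -3 + 24*x
1/M(H) = 1/(-3 + 24*40) = 1/(-3 + 960) = 1/957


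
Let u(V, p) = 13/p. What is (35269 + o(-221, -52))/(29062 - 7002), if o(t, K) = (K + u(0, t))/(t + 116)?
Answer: 419707/262514 ≈ 1.5988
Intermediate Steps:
o(t, K) = (K + 13/t)/(116 + t) (o(t, K) = (K + 13/t)/(t + 116) = (K + 13/t)/(116 + t))
(35269 + o(-221, -52))/(29062 - 7002) = (35269 + (13 - 52*(-221))/((-221)*(116 - 221)))/(29062 - 7002) = (35269 - 1/221*(13 + 11492)/(-105))/22060 = (35269 - 1/221*(-1/105)*11505)*(1/22060) = (35269 + 59/119)*(1/22060) = (4197070/119)*(1/22060) = 419707/262514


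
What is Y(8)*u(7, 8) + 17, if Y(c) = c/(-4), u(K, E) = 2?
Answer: 13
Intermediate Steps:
Y(c) = -c/4 (Y(c) = c*(-1/4) = -c/4)
Y(8)*u(7, 8) + 17 = -1/4*8*2 + 17 = -2*2 + 17 = -4 + 17 = 13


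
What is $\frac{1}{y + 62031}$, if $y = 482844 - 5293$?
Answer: $\frac{1}{539582} \approx 1.8533 \cdot 10^{-6}$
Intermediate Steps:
$y = 477551$
$\frac{1}{y + 62031} = \frac{1}{477551 + 62031} = \frac{1}{539582}$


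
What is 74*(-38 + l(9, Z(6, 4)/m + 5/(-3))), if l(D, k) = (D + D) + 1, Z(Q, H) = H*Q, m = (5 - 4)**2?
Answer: -1406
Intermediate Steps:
m = 1 (m = 1**2 = 1)
l(D, k) = 1 + 2*D (l(D, k) = 2*D + 1 = 1 + 2*D)
74*(-38 + l(9, Z(6, 4)/m + 5/(-3))) = 74*(-38 + (1 + 2*9)) = 74*(-38 + (1 + 18)) = 74*(-38 + 19) = 74*(-19) = -1406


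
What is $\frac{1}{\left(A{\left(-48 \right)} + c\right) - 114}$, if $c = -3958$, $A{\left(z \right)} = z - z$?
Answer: $- \frac{1}{4072} \approx -0.00024558$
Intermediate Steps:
$A{\left(z \right)} = 0$
$\frac{1}{\left(A{\left(-48 \right)} + c\right) - 114} = \frac{1}{\left(0 - 3958\right) - 114} = \frac{1}{-3958 - 114} = \frac{1}{-4072} = - \frac{1}{4072}$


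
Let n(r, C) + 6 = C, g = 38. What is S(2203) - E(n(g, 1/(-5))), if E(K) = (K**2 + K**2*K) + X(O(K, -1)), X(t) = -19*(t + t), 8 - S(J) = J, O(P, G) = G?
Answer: -254139/125 ≈ -2033.1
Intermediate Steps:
n(r, C) = -6 + C
S(J) = 8 - J
X(t) = -38*t
E(K) = 38 + K**2 + K**3 (E(K) = (K**2 + K**2*K) - 38*(-1) = (K**2 + K**3) + 38 = 38 + K**2 + K**3)
S(2203) - E(n(g, 1/(-5))) = (8 - 1*2203) - (38 + (-6 + 1/(-5))**2 + (-6 + 1/(-5))**3) = (8 - 2203) - (38 + (-6 - 1/5)**2 + (-6 - 1/5)**3) = -2195 - (38 + (-31/5)**2 + (-31/5)**3) = -2195 - (38 + 961/25 - 29791/125) = -2195 - 1*(-20236/125) = -2195 + 20236/125 = -254139/125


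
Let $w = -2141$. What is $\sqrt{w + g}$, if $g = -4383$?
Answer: $2 i \sqrt{1631} \approx 80.771 i$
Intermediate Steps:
$\sqrt{w + g} = \sqrt{-2141 - 4383} = \sqrt{-6524} = 2 i \sqrt{1631}$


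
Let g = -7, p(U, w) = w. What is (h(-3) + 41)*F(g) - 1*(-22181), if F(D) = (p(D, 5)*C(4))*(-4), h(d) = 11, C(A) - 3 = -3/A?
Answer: 19841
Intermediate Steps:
C(A) = 3 - 3/A
F(D) = -45 (F(D) = (5*(3 - 3/4))*(-4) = (5*(3 - 3*¼))*(-4) = (5*(3 - ¾))*(-4) = (5*(9/4))*(-4) = (45/4)*(-4) = -45)
(h(-3) + 41)*F(g) - 1*(-22181) = (11 + 41)*(-45) - 1*(-22181) = 52*(-45) + 22181 = -2340 + 22181 = 19841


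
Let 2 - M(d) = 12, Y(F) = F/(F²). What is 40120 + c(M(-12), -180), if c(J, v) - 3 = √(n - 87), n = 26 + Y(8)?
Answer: 40123 + I*√974/4 ≈ 40123.0 + 7.8022*I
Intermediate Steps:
Y(F) = 1/F (Y(F) = F/F² = 1/F)
M(d) = -10 (M(d) = 2 - 1*12 = 2 - 12 = -10)
n = 209/8 (n = 26 + 1/8 = 26 + ⅛ = 209/8 ≈ 26.125)
c(J, v) = 3 + I*√974/4 (c(J, v) = 3 + √(209/8 - 87) = 3 + √(-487/8) = 3 + I*√974/4)
40120 + c(M(-12), -180) = 40120 + (3 + I*√974/4) = 40123 + I*√974/4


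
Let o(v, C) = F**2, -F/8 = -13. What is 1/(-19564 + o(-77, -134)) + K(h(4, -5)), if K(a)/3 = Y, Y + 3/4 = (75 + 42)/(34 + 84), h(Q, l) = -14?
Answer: 186959/258066 ≈ 0.72446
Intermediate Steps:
F = 104 (F = -8*(-13) = 104)
o(v, C) = 10816 (o(v, C) = 104**2 = 10816)
Y = 57/236 (Y = -3/4 + (75 + 42)/(34 + 84) = -3/4 + 117/118 = 57/236 ≈ 0.24153)
K(a) = 171/236 (K(a) = 3*(57/236) = 171/236)
1/(-19564 + o(-77, -134)) + K(h(4, -5)) = 1/(-19564 + 10816) + 171/236 = 1/(-8748) + 171/236 = -1/8748 + 171/236 = 186959/258066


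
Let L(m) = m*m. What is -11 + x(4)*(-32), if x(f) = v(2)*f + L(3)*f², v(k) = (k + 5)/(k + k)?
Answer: -4843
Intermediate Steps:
L(m) = m²
v(k) = (5 + k)/(2*k) (v(k) = (5 + k)/((2*k)) = (5 + k)*(1/(2*k)) = (5 + k)/(2*k))
x(f) = 9*f² + 7*f/4 (x(f) = ((½)*(5 + 2)/2)*f + 3²*f² = ((½)*(½)*7)*f + 9*f² = 7*f/4 + 9*f² = 9*f² + 7*f/4)
-11 + x(4)*(-32) = -11 + ((¼)*4*(7 + 36*4))*(-32) = -11 + ((¼)*4*(7 + 144))*(-32) = -11 + ((¼)*4*151)*(-32) = -11 + 151*(-32) = -11 - 4832 = -4843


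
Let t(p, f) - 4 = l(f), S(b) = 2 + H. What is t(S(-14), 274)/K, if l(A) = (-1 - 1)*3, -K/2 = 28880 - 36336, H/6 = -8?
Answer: -1/7456 ≈ -0.00013412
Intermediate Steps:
H = -48 (H = 6*(-8) = -48)
S(b) = -46 (S(b) = 2 - 48 = -46)
K = 14912 (K = -2*(28880 - 36336) = -2*(-7456) = 14912)
l(A) = -6 (l(A) = -2*3 = -6)
t(p, f) = -2 (t(p, f) = 4 - 6 = -2)
t(S(-14), 274)/K = -2/14912 = -2*1/14912 = -1/7456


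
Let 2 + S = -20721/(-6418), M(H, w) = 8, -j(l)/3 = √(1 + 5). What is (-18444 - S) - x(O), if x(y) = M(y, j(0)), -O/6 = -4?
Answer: -118432821/6418 ≈ -18453.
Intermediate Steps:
j(l) = -3*√6 (j(l) = -3*√(1 + 5) = -3*√6)
O = 24 (O = -6*(-4) = 24)
S = 7885/6418 (S = -2 - 20721/(-6418) = -2 - 20721*(-1/6418) = -2 + 20721/6418 = 7885/6418 ≈ 1.2286)
x(y) = 8
(-18444 - S) - x(O) = (-18444 - 1*7885/6418) - 1*8 = (-18444 - 7885/6418) - 8 = -118381477/6418 - 8 = -118432821/6418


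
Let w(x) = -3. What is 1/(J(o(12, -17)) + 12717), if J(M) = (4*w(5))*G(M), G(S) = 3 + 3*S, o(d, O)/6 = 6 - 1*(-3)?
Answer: 1/10737 ≈ 9.3136e-5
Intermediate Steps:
o(d, O) = 54 (o(d, O) = 6*(6 - 1*(-3)) = 6*(6 + 3) = 6*9 = 54)
J(M) = -36 - 36*M (J(M) = (4*(-3))*(3 + 3*M) = -12*(3 + 3*M) = -36 - 36*M)
1/(J(o(12, -17)) + 12717) = 1/((-36 - 36*54) + 12717) = 1/((-36 - 1944) + 12717) = 1/(-1980 + 12717) = 1/10737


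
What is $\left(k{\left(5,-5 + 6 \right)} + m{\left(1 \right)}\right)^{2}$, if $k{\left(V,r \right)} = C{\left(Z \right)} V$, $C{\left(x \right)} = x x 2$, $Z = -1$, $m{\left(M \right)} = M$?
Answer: $121$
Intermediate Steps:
$C{\left(x \right)} = 2 x^{2}$ ($C{\left(x \right)} = x^{2} \cdot 2 = 2 x^{2}$)
$k{\left(V,r \right)} = 2 V$ ($k{\left(V,r \right)} = 2 \left(-1\right)^{2} V = 2 \cdot 1 V = 2 V$)
$\left(k{\left(5,-5 + 6 \right)} + m{\left(1 \right)}\right)^{2} = \left(2 \cdot 5 + 1\right)^{2} = \left(10 + 1\right)^{2} = 11^{2} = 121$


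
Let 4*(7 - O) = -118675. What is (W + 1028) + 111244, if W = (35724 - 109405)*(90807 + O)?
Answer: -35508708923/4 ≈ -8.8772e+9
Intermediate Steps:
O = 118703/4 (O = 7 - ¼*(-118675) = 7 + 118675/4 = 118703/4 ≈ 29676.)
W = -35509158011/4 (W = (35724 - 109405)*(90807 + 118703/4) = -73681*481931/4 = -35509158011/4 ≈ -8.8773e+9)
(W + 1028) + 111244 = (-35509158011/4 + 1028) + 111244 = -35509153899/4 + 111244 = -35508708923/4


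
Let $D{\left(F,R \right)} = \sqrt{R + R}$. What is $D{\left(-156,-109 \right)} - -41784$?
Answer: $41784 + i \sqrt{218} \approx 41784.0 + 14.765 i$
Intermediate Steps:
$D{\left(F,R \right)} = \sqrt{2} \sqrt{R}$ ($D{\left(F,R \right)} = \sqrt{2 R} = \sqrt{2} \sqrt{R}$)
$D{\left(-156,-109 \right)} - -41784 = \sqrt{2} \sqrt{-109} - -41784 = \sqrt{2} i \sqrt{109} + 41784 = i \sqrt{218} + 41784 = 41784 + i \sqrt{218}$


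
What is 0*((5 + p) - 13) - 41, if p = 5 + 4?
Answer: -41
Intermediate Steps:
p = 9
0*((5 + p) - 13) - 41 = 0*((5 + 9) - 13) - 41 = 0*(14 - 13) - 41 = 0*1 - 41 = 0 - 41 = -41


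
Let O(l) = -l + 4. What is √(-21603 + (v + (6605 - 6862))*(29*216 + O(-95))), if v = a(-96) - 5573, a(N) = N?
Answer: I*√37728741 ≈ 6142.4*I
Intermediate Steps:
O(l) = 4 - l
v = -5669 (v = -96 - 5573 = -5669)
√(-21603 + (v + (6605 - 6862))*(29*216 + O(-95))) = √(-21603 + (-5669 + (6605 - 6862))*(29*216 + (4 - 1*(-95)))) = √(-21603 + (-5669 - 257)*(6264 + (4 + 95))) = √(-21603 - 5926*(6264 + 99)) = √(-21603 - 5926*6363) = √(-21603 - 37707138) = √(-37728741) = I*√37728741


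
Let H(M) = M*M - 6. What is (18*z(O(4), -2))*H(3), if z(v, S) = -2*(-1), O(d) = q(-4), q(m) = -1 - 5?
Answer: 108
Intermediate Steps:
q(m) = -6
O(d) = -6
z(v, S) = 2
H(M) = -6 + M**2 (H(M) = M**2 - 6 = -6 + M**2)
(18*z(O(4), -2))*H(3) = (18*2)*(-6 + 3**2) = 36*(-6 + 9) = 36*3 = 108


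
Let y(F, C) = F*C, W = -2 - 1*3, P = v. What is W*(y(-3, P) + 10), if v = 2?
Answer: -20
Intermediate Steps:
P = 2
W = -5 (W = -2 - 3 = -5)
y(F, C) = C*F
W*(y(-3, P) + 10) = -5*(2*(-3) + 10) = -5*(-6 + 10) = -5*4 = -20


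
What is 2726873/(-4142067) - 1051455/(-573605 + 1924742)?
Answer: -2679858687362/1865499993393 ≈ -1.4365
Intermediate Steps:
2726873/(-4142067) - 1051455/(-573605 + 1924742) = 2726873*(-1/4142067) - 1051455/1351137 = -2726873/4142067 - 1051455*1/1351137 = -2726873/4142067 - 350485/450379 = -2679858687362/1865499993393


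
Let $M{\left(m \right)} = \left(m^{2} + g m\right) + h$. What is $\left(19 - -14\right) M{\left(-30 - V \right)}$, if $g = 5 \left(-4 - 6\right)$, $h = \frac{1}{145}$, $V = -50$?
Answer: $- \frac{2870967}{145} \approx -19800.0$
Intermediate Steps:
$h = \frac{1}{145} \approx 0.0068966$
$g = -50$ ($g = 5 \left(-10\right) = -50$)
$M{\left(m \right)} = \frac{1}{145} + m^{2} - 50 m$ ($M{\left(m \right)} = \left(m^{2} - 50 m\right) + \frac{1}{145} = \frac{1}{145} + m^{2} - 50 m$)
$\left(19 - -14\right) M{\left(-30 - V \right)} = \left(19 - -14\right) \left(\frac{1}{145} + \left(-30 - -50\right)^{2} - 50 \left(-30 - -50\right)\right) = \left(19 + 14\right) \left(\frac{1}{145} + \left(-30 + 50\right)^{2} - 50 \left(-30 + 50\right)\right) = 33 \left(\frac{1}{145} + 20^{2} - 1000\right) = 33 \left(\frac{1}{145} + 400 - 1000\right) = 33 \left(- \frac{86999}{145}\right) = - \frac{2870967}{145}$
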